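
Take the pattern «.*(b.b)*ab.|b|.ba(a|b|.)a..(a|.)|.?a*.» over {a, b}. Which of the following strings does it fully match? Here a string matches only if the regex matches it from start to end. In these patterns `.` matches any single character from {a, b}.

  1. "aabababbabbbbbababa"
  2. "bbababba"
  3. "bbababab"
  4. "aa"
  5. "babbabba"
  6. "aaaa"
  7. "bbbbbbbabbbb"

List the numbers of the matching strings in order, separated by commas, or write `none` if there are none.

1, 2, 3, 4, 6

1 → match
2. "bbababba" → match
3. "bbababab" → match
4. "aa" → match
5. "babbabba" → no match
6. "aaaa" → match
7. "bbbbbbbabbbb" → no match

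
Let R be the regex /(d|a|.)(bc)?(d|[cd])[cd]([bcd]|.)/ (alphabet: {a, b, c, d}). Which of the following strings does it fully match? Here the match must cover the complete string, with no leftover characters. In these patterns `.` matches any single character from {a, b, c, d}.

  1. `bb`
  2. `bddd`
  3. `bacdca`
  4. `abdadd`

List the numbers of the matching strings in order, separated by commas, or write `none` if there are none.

1 → no match
2 → match
3 → no match
4 → no match

2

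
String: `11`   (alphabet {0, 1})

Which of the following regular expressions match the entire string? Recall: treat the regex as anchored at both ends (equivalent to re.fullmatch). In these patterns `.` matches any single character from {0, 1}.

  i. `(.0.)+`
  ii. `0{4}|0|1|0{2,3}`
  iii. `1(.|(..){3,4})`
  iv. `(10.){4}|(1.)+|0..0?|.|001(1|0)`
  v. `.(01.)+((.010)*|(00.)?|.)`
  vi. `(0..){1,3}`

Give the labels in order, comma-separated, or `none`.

i → no match
ii → no match
iii → match
iv → match
v → no match
vi → no match — must start with `0`

iii, iv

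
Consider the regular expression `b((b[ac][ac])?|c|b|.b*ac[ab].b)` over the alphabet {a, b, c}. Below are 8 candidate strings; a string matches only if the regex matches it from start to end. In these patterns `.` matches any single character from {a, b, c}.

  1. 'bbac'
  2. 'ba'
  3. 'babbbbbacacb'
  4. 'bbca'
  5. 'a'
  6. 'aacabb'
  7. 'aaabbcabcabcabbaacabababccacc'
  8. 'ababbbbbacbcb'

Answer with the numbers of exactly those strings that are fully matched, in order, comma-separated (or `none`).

1, 3, 4

1 → match
2 → no match
3 → match
4 → match
5 → no match — must start with 'b'
6 → no match — must start with 'b'
7 → no match — must start with 'b'
8 → no match — must start with 'b'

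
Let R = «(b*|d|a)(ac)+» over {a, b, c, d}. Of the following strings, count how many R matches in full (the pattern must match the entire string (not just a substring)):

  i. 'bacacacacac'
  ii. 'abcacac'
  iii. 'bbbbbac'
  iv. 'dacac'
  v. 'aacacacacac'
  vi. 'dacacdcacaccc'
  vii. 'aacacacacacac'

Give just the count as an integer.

5

i → match
ii → no match
iii → match
iv → match
v → match
vi → no match — must end with 'ac'
vii → match
Total matched: 5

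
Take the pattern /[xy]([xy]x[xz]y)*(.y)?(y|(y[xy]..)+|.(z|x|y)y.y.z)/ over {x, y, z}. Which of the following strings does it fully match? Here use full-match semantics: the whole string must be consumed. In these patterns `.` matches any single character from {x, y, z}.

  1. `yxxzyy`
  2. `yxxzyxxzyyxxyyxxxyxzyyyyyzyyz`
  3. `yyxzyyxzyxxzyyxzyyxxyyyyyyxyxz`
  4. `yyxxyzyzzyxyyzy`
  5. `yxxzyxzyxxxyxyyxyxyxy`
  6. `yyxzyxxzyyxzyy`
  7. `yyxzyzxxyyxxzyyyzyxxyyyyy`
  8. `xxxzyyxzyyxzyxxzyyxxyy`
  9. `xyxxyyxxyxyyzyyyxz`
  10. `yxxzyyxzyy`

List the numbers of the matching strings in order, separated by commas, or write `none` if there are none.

1, 3, 6, 8, 9, 10

1 → match
2 → no match
3 → match
4 → no match
5 → no match
6 → match
7 → no match
8 → match
9 → match
10 → match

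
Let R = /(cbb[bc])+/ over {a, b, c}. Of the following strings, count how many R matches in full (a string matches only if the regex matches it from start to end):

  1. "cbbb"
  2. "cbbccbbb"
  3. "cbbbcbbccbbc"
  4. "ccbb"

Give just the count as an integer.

3

1 → match
2 → match
3 → match
4 → no match — must start with "cbb"
Total matched: 3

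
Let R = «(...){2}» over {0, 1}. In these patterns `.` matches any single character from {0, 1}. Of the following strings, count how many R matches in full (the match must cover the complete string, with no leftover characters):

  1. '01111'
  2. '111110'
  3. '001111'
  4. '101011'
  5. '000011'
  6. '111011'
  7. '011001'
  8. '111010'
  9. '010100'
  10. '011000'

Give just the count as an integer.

1. '01111' → no match
2. '111110' → match
3. '001111' → match
4. '101011' → match
5. '000011' → match
6. '111011' → match
7. '011001' → match
8. '111010' → match
9. '010100' → match
10. '011000' → match
Total matched: 9

9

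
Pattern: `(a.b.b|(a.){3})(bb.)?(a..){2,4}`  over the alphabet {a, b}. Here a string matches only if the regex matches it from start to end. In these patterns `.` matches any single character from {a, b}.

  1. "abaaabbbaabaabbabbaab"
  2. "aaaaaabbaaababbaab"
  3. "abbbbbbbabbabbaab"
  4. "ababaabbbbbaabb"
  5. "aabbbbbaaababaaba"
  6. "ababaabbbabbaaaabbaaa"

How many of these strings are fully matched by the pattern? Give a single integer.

5

1 → match
2 → match
3 → match
4 → no match
5 → match
6 → match
Total matched: 5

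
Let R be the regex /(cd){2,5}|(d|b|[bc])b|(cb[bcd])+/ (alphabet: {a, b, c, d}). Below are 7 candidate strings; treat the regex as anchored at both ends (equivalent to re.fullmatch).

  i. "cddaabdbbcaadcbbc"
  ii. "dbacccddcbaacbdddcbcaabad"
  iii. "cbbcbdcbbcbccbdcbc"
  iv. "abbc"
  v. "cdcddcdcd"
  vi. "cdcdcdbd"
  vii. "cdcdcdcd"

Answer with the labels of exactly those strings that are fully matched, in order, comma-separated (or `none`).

i → no match
ii → no match
iii → match
iv → no match
v → no match
vi → no match
vii → match

iii, vii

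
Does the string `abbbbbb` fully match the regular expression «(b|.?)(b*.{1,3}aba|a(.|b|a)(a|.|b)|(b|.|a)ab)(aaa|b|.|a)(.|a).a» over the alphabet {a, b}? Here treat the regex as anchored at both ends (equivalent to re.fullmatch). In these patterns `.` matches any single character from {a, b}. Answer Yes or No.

Every match must end with `a`, but `abbbbbb` does not.

No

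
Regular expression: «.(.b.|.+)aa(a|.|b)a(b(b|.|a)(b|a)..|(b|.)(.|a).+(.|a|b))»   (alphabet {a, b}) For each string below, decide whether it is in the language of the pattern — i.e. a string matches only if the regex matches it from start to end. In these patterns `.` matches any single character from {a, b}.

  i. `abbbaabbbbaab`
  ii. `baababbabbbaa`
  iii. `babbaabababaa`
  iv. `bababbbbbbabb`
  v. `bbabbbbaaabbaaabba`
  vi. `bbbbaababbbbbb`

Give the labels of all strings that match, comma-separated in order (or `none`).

iii, vi

i → no match
ii → no match
iii → match
iv → no match
v → no match
vi → match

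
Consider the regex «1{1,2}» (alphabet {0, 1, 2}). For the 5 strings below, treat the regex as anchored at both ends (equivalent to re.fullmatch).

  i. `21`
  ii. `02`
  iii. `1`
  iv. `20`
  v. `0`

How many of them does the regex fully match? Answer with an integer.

i → no match — must start with `1`
ii → no match — must start with `1`
iii → match
iv → no match — must start with `1`
v → no match — must start with `1`
Total matched: 1

1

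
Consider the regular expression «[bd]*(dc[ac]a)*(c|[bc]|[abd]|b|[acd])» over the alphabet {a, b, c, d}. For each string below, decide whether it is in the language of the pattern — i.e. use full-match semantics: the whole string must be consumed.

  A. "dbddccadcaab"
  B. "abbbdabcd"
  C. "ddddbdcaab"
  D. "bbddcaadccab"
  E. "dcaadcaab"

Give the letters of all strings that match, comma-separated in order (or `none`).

A, C, D, E

A → match
B → no match
C → match
D → match
E → match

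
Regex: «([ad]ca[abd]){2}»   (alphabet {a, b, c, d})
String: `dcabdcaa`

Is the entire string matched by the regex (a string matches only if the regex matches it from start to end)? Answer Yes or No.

Yes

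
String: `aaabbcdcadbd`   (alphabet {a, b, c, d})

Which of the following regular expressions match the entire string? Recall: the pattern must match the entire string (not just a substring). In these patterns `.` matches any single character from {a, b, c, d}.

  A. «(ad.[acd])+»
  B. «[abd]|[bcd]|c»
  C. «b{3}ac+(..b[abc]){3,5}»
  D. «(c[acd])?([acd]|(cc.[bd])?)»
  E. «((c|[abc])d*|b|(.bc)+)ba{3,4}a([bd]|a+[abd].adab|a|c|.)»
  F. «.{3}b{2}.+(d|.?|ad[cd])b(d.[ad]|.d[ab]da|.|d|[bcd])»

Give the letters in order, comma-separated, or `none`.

A → no match — must start with `ad`
B → no match
C → no match — must start with `b`
D → no match
E → no match
F → match

F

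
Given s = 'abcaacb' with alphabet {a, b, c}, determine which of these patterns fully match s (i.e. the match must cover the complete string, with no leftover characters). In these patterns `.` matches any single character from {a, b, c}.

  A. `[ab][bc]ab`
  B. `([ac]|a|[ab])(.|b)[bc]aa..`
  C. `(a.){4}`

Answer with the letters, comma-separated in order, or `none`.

A → no match — must end with 'ab'
B → match
C → no match

B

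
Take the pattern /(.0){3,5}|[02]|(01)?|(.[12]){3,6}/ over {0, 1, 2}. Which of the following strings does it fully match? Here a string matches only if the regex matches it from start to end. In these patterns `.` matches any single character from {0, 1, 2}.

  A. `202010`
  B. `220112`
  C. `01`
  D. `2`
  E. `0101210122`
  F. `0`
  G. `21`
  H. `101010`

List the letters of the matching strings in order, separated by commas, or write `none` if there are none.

A, B, C, D, E, F, H

A → match
B → match
C → match
D → match
E → match
F → match
G → no match
H → match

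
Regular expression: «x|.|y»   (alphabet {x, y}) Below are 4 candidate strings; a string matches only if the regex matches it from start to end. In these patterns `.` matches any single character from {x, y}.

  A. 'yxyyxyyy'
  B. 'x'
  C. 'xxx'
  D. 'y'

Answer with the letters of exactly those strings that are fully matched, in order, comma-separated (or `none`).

A. 'yxyyxyyy' → no match
B. 'x' → match
C. 'xxx' → no match
D. 'y' → match

B, D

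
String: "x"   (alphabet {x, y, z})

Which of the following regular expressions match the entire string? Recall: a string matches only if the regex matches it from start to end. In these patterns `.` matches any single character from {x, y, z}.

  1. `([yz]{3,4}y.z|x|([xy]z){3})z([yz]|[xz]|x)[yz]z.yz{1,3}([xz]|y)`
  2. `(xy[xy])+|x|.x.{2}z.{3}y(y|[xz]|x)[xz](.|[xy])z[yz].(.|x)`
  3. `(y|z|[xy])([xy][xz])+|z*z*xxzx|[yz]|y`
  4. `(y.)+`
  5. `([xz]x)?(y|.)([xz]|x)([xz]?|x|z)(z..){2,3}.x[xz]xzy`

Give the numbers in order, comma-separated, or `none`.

2

1 → no match
2 → match
3 → no match
4 → no match — must start with "y"
5 → no match — must end with "xzy"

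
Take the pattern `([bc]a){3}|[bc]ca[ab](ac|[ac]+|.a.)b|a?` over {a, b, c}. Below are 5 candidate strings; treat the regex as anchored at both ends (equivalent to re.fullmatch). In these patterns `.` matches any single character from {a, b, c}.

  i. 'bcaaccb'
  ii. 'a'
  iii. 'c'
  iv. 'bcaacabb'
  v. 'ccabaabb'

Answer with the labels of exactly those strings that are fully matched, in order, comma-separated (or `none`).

i, ii, iv, v

i → match
ii → match
iii → no match
iv → match
v → match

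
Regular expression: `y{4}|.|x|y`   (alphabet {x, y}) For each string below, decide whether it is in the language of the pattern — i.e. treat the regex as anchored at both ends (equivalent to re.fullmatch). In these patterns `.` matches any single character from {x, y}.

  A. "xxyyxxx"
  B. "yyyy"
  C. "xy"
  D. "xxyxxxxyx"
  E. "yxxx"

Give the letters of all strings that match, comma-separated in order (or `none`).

A → no match
B → match
C → no match
D → no match
E → no match

B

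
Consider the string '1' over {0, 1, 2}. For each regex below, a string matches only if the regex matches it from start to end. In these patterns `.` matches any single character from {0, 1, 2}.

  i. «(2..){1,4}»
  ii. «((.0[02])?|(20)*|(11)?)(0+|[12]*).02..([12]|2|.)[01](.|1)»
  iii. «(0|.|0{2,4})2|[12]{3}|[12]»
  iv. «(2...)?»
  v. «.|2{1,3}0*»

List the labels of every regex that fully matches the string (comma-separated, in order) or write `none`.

iii, v

i → no match — must start with '2'
ii → no match
iii → match
iv → no match
v → match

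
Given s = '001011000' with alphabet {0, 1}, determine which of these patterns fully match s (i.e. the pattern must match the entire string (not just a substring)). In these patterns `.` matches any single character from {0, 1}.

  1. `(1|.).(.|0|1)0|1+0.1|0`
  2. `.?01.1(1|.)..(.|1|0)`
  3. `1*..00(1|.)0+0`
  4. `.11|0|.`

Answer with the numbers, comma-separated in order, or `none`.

2

1 → no match
2 → match
3 → no match
4 → no match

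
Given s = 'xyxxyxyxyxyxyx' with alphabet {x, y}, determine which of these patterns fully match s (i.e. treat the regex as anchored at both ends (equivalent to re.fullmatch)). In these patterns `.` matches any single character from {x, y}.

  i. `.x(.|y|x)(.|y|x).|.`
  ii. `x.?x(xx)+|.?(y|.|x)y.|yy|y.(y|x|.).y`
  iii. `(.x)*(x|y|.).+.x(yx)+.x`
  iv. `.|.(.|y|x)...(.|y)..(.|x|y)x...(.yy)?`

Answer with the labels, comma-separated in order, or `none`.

iii

i → no match
ii → no match
iii → match
iv → no match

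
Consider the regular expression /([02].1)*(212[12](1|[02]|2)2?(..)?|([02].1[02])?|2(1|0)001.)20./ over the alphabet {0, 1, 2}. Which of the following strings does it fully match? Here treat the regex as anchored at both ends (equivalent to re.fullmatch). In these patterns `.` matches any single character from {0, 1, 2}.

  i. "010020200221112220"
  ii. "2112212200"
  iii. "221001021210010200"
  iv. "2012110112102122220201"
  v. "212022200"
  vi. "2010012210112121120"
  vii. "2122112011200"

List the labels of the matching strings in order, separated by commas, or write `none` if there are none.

i → no match
ii → match
iii → match
iv → no match
v → no match
vi → no match
vii → no match

ii, iii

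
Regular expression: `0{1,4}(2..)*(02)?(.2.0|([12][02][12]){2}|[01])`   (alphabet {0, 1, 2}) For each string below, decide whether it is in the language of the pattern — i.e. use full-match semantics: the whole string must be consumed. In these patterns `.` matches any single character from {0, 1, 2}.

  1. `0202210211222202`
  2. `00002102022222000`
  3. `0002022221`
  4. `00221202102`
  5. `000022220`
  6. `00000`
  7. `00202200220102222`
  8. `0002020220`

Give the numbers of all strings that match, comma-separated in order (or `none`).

1, 2, 3, 4, 5, 6, 7, 8

1 → match
2 → match
3 → match
4 → match
5 → match
6 → match
7 → match
8 → match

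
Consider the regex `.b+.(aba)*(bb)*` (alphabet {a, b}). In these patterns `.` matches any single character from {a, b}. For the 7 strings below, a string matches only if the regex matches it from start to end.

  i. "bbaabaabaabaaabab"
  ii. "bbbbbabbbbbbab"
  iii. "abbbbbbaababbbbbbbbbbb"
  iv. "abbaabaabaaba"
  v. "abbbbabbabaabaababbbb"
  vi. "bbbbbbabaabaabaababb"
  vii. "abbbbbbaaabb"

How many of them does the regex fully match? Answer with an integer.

2

i → no match
ii → no match
iii → no match
iv → match
v → no match
vi → match
vii → no match
Total matched: 2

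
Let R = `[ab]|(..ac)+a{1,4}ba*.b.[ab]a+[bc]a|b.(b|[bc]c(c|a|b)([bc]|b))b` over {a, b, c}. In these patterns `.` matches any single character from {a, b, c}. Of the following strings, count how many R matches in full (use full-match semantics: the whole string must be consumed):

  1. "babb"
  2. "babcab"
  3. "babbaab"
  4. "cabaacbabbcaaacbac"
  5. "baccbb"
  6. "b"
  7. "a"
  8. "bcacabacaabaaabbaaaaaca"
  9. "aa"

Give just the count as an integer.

4

1 → match
2 → no match
3 → no match
4 → no match
5 → no match
6 → match
7 → match
8 → match
9 → no match
Total matched: 4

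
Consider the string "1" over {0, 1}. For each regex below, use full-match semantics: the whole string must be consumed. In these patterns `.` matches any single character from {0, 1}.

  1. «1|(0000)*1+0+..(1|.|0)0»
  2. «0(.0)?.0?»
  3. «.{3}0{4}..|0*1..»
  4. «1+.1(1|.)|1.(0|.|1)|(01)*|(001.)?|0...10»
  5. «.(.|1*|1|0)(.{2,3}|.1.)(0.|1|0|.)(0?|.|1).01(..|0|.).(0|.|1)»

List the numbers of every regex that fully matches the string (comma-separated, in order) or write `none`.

1 → match
2 → no match — must start with "0"
3 → no match
4 → no match
5 → no match

1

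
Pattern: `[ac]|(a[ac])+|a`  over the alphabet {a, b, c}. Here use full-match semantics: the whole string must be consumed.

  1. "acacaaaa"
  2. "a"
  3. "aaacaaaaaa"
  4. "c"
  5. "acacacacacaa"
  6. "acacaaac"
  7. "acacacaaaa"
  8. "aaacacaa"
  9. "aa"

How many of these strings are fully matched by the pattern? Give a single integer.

9

1 → match
2 → match
3 → match
4 → match
5 → match
6 → match
7 → match
8 → match
9 → match
Total matched: 9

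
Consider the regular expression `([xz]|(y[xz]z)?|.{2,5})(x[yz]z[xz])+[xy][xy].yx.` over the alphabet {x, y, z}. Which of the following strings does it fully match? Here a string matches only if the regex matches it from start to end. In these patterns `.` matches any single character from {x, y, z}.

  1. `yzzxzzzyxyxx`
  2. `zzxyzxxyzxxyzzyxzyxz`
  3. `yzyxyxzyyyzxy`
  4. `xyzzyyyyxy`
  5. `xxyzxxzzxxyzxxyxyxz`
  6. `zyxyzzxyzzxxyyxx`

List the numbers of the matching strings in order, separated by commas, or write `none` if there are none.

1 → no match
2 → match
3 → no match
4 → match
5 → match
6 → match

2, 4, 5, 6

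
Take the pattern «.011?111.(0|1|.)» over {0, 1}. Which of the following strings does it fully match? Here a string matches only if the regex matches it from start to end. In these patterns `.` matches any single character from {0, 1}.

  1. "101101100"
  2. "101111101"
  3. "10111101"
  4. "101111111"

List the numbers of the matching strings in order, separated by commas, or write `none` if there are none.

2, 3, 4

1 → no match
2 → match
3 → match
4 → match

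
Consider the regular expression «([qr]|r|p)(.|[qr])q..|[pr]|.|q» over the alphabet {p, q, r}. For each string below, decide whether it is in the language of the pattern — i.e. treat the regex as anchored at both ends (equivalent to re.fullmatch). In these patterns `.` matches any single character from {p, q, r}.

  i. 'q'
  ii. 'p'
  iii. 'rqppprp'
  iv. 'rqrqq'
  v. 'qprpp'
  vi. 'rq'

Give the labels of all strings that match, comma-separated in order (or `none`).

i → match
ii → match
iii → no match
iv → no match
v → no match
vi → no match

i, ii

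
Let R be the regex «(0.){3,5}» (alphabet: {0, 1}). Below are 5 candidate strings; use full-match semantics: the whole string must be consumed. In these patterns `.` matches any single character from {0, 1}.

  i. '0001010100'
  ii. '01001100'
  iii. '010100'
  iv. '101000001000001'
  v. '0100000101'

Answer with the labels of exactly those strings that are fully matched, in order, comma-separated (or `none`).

i. '0001010100' → match
ii. '01001100' → no match
iii. '010100' → match
iv → no match — must start with '0'
v. '0100000101' → match

i, iii, v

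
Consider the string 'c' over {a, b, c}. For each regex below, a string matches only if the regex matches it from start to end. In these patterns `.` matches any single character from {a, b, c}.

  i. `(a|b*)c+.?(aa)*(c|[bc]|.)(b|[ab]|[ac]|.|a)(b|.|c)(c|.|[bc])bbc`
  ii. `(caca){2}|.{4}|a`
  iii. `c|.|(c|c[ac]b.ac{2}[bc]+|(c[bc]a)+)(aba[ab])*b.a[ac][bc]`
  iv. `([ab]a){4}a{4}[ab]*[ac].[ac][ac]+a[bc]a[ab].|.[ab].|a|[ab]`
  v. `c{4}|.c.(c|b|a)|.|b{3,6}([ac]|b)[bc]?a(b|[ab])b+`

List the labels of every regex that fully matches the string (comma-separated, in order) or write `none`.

i → no match — must end with 'bbc'
ii → no match
iii → match
iv → no match
v → match

iii, v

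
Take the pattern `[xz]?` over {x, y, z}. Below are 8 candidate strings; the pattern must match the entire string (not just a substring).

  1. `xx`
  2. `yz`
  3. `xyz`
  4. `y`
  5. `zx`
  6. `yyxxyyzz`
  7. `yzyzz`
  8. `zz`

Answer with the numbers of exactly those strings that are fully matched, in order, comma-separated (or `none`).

1 → no match
2 → no match
3 → no match
4 → no match
5 → no match
6 → no match
7 → no match
8 → no match

none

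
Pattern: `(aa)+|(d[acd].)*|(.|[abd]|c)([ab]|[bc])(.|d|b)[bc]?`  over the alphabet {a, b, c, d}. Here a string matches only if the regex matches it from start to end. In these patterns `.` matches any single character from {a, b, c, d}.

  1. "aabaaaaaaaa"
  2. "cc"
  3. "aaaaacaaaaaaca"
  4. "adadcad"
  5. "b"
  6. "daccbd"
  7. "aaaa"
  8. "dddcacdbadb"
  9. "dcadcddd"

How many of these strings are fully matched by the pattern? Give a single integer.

1

1. "aabaaaaaaaa" → no match
2. "cc" → no match
3 → no match
4. "adadcad" → no match
5. "b" → no match
6. "daccbd" → no match
7. "aaaa" → match
8. "dddcacdbadb" → no match
9. "dcadcddd" → no match
Total matched: 1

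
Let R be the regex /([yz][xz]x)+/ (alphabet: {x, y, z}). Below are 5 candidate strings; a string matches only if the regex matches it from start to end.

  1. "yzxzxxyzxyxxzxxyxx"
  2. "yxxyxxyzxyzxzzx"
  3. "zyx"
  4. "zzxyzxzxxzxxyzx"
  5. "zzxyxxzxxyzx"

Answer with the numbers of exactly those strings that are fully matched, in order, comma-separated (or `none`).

1 → match
2 → match
3 → no match
4 → match
5 → match

1, 2, 4, 5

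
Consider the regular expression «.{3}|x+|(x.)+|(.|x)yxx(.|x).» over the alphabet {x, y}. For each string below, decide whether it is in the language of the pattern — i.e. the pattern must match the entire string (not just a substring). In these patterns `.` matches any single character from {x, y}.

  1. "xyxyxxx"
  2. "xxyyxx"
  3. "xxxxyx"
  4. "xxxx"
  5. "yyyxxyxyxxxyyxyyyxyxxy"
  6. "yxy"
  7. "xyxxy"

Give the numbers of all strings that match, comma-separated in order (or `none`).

4, 6

1 → no match
2 → no match
3 → no match
4 → match
5 → no match
6 → match
7 → no match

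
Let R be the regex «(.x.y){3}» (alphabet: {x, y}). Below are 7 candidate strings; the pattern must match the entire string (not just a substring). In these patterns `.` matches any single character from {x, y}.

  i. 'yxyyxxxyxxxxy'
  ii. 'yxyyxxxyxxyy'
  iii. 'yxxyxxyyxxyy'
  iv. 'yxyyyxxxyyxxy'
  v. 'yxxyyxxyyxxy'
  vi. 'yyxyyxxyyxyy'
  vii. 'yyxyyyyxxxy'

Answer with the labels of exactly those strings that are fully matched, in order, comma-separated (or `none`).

ii, iii, v

i → no match
ii. 'yxyyxxxyxxyy' → match
iii. 'yxxyxxyyxxyy' → match
iv → no match
v. 'yxxyyxxyyxxy' → match
vi. 'yyxyyxxyyxyy' → no match
vii. 'yyxyyyyxxxy' → no match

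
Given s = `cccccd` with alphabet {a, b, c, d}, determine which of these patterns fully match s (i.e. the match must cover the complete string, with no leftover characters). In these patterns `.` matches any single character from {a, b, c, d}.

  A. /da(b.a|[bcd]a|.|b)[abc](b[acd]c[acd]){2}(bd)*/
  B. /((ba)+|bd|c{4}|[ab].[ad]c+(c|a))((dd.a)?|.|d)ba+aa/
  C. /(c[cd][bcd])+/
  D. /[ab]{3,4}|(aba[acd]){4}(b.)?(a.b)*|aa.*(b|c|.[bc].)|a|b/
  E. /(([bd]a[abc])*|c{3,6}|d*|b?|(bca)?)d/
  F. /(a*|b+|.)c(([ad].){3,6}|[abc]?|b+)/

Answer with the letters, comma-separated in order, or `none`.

A → no match — must start with `da`
B → no match — must end with `aaa`
C → match
D → no match
E → match
F → no match

C, E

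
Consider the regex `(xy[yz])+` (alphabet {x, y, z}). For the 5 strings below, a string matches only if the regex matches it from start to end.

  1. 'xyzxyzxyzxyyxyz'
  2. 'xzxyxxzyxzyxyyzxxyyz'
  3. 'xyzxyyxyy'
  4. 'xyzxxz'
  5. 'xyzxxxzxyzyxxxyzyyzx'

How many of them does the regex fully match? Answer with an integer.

1 → match
2 → no match — must start with 'xy'
3 → match
4 → no match
5 → no match
Total matched: 2

2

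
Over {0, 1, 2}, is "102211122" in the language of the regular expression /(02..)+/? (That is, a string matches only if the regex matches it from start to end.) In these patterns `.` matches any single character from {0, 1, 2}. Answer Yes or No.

Every match must start with "02", but "102211122" does not.

No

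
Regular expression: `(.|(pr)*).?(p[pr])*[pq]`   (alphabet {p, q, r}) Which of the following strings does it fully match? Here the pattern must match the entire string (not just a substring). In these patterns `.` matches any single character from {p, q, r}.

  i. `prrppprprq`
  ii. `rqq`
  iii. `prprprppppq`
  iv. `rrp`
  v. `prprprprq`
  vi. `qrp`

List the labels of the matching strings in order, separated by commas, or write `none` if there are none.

i. `prrppprprq` → match
ii. `rqq` → match
iii. `prprprppppq` → match
iv. `rrp` → match
v. `prprprprq` → match
vi. `qrp` → match

i, ii, iii, iv, v, vi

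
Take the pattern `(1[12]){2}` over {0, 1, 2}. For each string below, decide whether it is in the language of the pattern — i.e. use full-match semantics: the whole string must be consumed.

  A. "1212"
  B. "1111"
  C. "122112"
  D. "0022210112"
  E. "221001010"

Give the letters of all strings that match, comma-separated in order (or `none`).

A, B

A → match
B → match
C → no match
D → no match — must start with "1"
E → no match — must start with "1"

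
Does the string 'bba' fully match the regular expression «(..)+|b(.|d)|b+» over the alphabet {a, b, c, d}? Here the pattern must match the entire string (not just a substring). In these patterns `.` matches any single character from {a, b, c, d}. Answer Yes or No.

No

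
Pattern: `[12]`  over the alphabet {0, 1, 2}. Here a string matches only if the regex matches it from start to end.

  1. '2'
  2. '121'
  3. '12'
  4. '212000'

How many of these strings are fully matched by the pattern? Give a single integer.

1 → match
2 → no match
3 → no match
4 → no match
Total matched: 1

1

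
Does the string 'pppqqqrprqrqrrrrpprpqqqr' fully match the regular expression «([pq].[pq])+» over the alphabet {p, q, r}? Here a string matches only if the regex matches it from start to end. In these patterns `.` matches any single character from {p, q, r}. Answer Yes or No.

No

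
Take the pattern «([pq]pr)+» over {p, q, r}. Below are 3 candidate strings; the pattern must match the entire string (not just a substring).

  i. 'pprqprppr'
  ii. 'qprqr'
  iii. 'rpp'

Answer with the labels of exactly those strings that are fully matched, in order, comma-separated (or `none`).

i → match
ii → no match — must end with 'pr'
iii → no match — must end with 'pr'

i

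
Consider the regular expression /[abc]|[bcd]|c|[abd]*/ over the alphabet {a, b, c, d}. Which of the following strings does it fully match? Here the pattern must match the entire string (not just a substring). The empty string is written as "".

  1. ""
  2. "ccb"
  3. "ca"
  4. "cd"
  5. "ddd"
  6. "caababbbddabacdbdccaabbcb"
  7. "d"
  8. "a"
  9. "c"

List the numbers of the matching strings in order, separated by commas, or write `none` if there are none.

1. "" → match
2. "ccb" → no match
3. "ca" → no match
4. "cd" → no match
5. "ddd" → match
6 → no match
7. "d" → match
8. "a" → match
9. "c" → match

1, 5, 7, 8, 9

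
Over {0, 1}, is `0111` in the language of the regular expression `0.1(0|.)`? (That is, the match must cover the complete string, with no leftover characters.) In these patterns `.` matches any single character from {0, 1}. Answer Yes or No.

Yes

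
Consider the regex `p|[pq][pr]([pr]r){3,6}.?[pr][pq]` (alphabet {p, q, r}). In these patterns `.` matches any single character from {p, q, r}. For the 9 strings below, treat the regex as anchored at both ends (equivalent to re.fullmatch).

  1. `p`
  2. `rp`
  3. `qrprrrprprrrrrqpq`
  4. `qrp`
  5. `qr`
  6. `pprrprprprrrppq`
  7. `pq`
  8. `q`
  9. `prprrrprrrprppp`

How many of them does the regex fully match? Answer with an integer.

1 → match
2 → no match
3 → match
4 → no match
5 → no match
6 → match
7 → no match
8 → no match
9 → match
Total matched: 4

4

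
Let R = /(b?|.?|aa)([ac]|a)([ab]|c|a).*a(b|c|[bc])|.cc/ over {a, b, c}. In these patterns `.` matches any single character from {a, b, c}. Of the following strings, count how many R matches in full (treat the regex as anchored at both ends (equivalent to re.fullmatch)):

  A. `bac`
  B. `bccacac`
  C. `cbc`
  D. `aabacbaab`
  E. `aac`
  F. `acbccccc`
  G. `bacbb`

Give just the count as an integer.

A. `bac` → no match
B. `bccacac` → match
C. `cbc` → no match
D. `aabacbaab` → match
E. `aac` → no match
F. `acbccccc` → no match
G. `bacbb` → no match
Total matched: 2

2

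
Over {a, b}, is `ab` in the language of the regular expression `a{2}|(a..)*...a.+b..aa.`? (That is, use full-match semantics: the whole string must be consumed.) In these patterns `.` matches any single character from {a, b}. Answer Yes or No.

No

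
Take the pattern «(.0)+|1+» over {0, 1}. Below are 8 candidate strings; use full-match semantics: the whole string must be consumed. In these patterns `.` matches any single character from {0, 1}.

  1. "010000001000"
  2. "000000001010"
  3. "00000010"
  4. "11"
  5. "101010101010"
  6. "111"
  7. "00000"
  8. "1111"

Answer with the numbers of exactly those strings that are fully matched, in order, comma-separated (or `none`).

1 → no match
2 → match
3 → match
4 → match
5 → match
6 → match
7 → no match
8 → match

2, 3, 4, 5, 6, 8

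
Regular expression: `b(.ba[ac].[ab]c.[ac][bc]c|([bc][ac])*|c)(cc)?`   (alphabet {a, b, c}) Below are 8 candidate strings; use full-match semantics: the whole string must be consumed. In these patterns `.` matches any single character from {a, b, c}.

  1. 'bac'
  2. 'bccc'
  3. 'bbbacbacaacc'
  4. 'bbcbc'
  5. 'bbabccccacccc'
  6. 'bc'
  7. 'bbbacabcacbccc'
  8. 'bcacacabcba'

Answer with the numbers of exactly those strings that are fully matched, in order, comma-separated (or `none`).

2, 3, 4, 5, 6, 7, 8

1 → no match
2 → match
3 → match
4 → match
5 → match
6 → match
7 → match
8 → match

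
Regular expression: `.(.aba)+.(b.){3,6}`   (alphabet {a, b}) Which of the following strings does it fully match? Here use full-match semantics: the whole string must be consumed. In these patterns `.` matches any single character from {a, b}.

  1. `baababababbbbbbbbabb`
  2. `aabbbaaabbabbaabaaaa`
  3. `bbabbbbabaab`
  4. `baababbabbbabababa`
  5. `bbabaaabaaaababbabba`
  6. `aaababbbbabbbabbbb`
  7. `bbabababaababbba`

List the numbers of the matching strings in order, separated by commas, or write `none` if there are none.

1, 4, 6, 7

1 → match
2 → no match
3. `bbabbbbabaab` → no match
4 → match
5 → no match
6 → match
7 → match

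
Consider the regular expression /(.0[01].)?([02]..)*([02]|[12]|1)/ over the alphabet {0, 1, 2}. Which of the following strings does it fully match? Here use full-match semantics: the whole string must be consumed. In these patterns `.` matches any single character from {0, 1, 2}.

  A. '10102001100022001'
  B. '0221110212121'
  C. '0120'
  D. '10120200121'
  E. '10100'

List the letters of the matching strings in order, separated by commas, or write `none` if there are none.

C, D, E

A → no match
B → no match
C. '0120' → match
D. '10120200121' → match
E. '10100' → match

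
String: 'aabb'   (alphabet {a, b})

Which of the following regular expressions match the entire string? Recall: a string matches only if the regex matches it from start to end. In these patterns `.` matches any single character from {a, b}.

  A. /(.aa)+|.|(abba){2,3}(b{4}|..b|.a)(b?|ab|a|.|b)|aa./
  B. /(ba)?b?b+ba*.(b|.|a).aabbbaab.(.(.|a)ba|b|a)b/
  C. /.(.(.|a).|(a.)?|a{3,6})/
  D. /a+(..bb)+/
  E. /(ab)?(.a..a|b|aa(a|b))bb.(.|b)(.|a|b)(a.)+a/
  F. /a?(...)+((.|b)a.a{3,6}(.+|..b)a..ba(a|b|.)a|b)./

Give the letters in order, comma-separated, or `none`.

A → no match
B → no match
C → match
D → no match
E → no match — must end with 'a'
F → no match

C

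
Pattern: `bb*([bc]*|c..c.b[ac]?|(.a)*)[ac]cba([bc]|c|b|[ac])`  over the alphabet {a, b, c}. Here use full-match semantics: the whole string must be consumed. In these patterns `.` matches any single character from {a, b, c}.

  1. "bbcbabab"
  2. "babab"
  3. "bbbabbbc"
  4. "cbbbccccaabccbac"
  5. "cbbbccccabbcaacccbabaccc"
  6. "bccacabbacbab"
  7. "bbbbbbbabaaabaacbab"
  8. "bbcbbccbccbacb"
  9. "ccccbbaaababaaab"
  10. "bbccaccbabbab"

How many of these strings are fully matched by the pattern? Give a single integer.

1 → no match
2 → no match
3 → no match
4 → no match — must start with "b"
5 → no match — must start with "b"
6 → no match
7 → match
8 → no match
9 → no match — must start with "b"
10 → no match
Total matched: 1

1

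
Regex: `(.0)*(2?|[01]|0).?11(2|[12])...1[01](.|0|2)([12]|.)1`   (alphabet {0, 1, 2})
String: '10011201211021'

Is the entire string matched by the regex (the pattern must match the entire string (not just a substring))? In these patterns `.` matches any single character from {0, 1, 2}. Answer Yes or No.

Yes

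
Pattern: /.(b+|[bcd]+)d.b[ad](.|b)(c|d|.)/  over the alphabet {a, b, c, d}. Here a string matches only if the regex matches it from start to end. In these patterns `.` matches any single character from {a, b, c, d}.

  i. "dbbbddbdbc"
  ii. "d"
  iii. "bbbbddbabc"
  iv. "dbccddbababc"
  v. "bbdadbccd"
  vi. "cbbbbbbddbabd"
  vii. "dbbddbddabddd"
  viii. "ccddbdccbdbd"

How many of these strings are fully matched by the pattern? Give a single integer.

i. "dbbbddbdbc" → match
ii. "d" → no match
iii. "bbbbddbabc" → match
iv. "dbccddbababc" → no match
v. "bbdadbccd" → no match
vi → match
vii → match
viii. "ccddbdccbdbd" → no match
Total matched: 4

4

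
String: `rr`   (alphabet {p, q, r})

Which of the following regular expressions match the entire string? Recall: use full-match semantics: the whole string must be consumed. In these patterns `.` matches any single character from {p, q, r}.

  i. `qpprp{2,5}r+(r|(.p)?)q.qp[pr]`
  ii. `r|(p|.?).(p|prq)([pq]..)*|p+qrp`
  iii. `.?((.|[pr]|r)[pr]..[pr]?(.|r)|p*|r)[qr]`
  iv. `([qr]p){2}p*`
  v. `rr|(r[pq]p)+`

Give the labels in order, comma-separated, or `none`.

i → no match — must start with `qpprp`
ii → no match
iii → match
iv → no match
v → match

iii, v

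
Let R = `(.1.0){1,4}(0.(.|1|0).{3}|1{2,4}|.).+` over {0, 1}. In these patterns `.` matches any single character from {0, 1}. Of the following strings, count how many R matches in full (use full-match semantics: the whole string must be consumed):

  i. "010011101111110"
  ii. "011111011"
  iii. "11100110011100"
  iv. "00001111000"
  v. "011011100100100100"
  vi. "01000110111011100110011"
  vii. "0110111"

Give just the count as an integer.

i → match
ii → no match
iii → match
iv → no match
v → match
vi → match
vii → match
Total matched: 5

5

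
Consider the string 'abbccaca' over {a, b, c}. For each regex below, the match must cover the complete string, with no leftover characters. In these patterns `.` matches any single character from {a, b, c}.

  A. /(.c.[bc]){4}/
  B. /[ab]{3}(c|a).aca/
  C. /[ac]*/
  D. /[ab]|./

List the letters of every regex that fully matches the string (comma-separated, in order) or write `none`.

A → no match
B → match
C → no match
D → no match

B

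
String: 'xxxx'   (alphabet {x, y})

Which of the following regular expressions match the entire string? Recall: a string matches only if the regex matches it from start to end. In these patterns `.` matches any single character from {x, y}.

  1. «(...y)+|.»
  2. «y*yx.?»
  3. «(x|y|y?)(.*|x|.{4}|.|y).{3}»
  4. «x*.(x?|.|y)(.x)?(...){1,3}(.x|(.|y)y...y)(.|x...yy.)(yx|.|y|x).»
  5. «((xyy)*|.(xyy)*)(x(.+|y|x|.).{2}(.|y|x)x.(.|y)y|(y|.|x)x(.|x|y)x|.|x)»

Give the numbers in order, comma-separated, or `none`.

3, 5

1 → no match
2 → no match
3 → match
4 → no match
5 → match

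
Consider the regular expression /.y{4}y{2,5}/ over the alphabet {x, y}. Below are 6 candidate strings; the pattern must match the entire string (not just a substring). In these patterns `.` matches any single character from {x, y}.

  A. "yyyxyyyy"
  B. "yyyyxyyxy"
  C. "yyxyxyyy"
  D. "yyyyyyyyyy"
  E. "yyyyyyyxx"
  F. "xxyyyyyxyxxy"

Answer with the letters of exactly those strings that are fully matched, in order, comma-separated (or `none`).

D

A → no match
B → no match
C → no match
D → match
E → no match — must end with "y"
F → no match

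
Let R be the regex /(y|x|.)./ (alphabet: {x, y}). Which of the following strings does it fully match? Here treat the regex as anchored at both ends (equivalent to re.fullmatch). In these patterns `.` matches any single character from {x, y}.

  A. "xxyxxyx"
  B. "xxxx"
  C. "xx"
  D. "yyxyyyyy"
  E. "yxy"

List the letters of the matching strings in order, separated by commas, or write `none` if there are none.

A. "xxyxxyx" → no match
B. "xxxx" → no match
C. "xx" → match
D. "yyxyyyyy" → no match
E. "yxy" → no match

C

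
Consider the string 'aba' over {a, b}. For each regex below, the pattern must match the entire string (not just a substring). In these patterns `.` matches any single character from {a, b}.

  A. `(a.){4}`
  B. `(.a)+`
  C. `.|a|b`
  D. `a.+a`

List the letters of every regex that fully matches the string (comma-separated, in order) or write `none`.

A → no match
B → no match
C → no match
D → match

D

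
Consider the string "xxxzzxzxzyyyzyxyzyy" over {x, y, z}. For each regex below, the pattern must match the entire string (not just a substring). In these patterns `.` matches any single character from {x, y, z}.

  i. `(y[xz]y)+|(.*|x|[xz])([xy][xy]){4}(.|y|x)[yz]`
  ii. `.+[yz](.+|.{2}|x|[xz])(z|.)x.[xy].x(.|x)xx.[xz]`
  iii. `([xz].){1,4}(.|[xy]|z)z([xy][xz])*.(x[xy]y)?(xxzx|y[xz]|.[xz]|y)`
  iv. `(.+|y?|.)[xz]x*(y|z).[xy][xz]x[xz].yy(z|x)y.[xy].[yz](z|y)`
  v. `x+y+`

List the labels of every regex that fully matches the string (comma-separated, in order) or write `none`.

iv

i → no match
ii → no match
iii → no match
iv → match
v → no match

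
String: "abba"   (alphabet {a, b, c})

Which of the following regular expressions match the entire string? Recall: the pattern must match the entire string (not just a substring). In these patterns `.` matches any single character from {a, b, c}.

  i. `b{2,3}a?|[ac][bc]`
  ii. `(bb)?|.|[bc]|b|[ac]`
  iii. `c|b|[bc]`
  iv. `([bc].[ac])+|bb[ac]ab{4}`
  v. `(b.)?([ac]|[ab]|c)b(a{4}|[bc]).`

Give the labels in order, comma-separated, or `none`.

i → no match
ii → no match
iii → no match
iv → no match
v → match

v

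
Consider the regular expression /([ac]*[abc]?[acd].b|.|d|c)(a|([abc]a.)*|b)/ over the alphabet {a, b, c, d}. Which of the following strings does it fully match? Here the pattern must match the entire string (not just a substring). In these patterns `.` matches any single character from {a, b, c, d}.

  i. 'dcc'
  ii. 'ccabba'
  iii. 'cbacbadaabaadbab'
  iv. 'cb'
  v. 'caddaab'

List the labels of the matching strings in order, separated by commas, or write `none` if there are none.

i → no match
ii → match
iii → match
iv → match
v → no match

ii, iii, iv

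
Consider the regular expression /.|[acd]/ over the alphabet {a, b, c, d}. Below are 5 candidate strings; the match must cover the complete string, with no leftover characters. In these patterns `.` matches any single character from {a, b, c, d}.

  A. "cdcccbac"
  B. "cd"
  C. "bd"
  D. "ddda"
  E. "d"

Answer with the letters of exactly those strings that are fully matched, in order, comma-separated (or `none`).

A → no match
B → no match
C → no match
D → no match
E → match

E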